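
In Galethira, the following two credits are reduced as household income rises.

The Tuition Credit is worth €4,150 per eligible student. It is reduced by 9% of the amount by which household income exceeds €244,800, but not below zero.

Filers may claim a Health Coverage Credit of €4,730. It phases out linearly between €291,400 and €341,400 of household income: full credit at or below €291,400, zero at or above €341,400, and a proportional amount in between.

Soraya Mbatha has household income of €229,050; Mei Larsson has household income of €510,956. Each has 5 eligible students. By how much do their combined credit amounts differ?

€25,480

Soraya (€229,050): Tuition Credit: base = 5 × €4,150 = €20,750. €229,050 is at or below the €244,800 threshold, so the full €20,750 applies. Health Coverage Credit: €229,050 is at or below the €291,400 threshold, so the full €4,730 applies. total €20,750 + €4,730 = €25,480
Mei (€510,956): Tuition Credit: base = 5 × €4,150 = €20,750. 9% of the €266,156 excess over €244,800 is €23,954.04 ≥ base, so the credit is €0. Health Coverage Credit: €510,956 is at or above €341,400, so the credit is €0. total €0 + €0 = €0
Difference: |€25,480 − €0| = €25,480.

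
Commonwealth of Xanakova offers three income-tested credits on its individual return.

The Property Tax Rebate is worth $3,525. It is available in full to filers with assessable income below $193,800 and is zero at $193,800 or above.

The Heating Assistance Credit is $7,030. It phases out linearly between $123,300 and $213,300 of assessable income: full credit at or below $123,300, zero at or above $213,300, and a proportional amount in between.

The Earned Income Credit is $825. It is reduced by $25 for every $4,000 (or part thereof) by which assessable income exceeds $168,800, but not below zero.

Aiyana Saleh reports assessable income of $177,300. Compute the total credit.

Property Tax Rebate: $177,300 is below the $193,800 cutoff, so the full $3,525 applies.
Heating Assistance Credit: $177,300 is $54,000 into a $90,000 phase-out range, leaving 36,000/90,000 of the credit: $7,030 × 36,000/90,000 = $2,812.
Earned Income Credit: income exceeds $168,800 by $8,500, which is 3 full-or-partial $4,000 increments; reduction = 3 × $25 = $75, leaving $750.
Total: $3,525 + $2,812 + $750 = $7,087.

$7,087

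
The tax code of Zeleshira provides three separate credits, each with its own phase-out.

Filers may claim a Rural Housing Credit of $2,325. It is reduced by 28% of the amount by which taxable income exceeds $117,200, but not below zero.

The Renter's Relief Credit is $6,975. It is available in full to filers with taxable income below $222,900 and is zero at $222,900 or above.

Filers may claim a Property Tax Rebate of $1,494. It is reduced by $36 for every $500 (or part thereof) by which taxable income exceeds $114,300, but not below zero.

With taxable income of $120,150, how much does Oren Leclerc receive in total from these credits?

Rural Housing Credit: 28% of the $2,950 excess over $117,200 is $826; credit = $2,325 − $826 = $1,499.
Renter's Relief Credit: $120,150 is below the $222,900 cutoff, so the full $6,975 applies.
Property Tax Rebate: income exceeds $114,300 by $5,850, which is 12 full-or-partial $500 increments; reduction = 12 × $36 = $432, leaving $1,062.
Total: $1,499 + $6,975 + $1,062 = $9,536.

$9,536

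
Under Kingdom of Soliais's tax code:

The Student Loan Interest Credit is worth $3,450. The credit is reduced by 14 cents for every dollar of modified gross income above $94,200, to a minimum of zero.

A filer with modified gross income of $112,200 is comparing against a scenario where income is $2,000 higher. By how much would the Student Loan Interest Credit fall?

$280

At $112,200 — 14% of the $18,000 excess over $94,200 is $2,520; credit = $3,450 − $2,520 = $930.
At $114,200 — 14% of the $20,000 excess over $94,200 is $2,800; credit = $3,450 − $2,800 = $650.
Lost: $930 − $650 = $280.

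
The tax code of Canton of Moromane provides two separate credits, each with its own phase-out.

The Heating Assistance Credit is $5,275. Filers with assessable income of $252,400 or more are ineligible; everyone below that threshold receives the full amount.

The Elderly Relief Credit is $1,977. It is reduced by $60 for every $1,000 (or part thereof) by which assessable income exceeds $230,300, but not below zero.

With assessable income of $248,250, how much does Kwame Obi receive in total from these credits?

$6,172

Heating Assistance Credit: $248,250 is below the $252,400 cutoff, so the full $5,275 applies.
Elderly Relief Credit: income exceeds $230,300 by $17,950, which is 18 full-or-partial $1,000 increments; reduction = 18 × $60 = $1,080, leaving $897.
Total: $5,275 + $897 = $6,172.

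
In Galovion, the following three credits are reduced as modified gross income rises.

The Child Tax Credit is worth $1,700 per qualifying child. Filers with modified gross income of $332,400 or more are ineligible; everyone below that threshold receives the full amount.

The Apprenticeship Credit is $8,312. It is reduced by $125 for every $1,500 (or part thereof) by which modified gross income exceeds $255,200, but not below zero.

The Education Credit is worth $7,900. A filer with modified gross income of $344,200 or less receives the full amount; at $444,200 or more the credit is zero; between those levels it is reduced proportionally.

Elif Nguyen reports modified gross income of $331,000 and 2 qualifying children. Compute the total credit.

Child Tax Credit: base = 2 × $1,700 = $3,400. $331,000 is below the $332,400 cutoff, so the full $3,400 applies.
Apprenticeship Credit: income exceeds $255,200 by $75,800, which is 51 full-or-partial $1,500 increments; reduction = 51 × $125 = $6,375, leaving $1,937.
Education Credit: $331,000 is at or below the $344,200 threshold, so the full $7,900 applies.
Total: $3,400 + $1,937 + $7,900 = $13,237.

$13,237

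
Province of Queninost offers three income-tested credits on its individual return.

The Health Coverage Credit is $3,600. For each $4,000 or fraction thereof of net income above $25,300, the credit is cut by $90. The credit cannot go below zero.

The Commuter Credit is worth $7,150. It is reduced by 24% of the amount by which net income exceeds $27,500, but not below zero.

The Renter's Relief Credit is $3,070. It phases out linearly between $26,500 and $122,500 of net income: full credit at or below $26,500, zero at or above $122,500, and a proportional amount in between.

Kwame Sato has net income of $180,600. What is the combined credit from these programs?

$90

Health Coverage Credit: income exceeds $25,300 by $155,300, which is 39 full-or-partial $4,000 increments; reduction = 39 × $90 = $3,510, leaving $90.
Commuter Credit: 24% of the $153,100 excess over $27,500 is $36,744 ≥ base, so the credit is $0.
Renter's Relief Credit: $180,600 is at or above $122,500, so the credit is $0.
Total: $90 + $0 + $0 = $90.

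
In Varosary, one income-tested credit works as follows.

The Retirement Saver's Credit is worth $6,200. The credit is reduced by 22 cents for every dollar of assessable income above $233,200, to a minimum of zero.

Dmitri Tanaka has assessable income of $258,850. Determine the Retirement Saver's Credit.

Retirement Saver's Credit: 22% of the $25,650 excess over $233,200 is $5,643; credit = $6,200 − $5,643 = $557.

$557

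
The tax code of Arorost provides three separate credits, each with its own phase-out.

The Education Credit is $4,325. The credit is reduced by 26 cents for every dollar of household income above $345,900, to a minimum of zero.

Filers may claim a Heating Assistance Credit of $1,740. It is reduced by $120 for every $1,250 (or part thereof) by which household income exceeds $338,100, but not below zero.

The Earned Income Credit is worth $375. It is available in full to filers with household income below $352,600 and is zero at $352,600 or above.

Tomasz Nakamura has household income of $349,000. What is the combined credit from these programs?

$4,554

Education Credit: 26% of the $3,100 excess over $345,900 is $806; credit = $4,325 − $806 = $3,519.
Heating Assistance Credit: income exceeds $338,100 by $10,900, which is 9 full-or-partial $1,250 increments; reduction = 9 × $120 = $1,080, leaving $660.
Earned Income Credit: $349,000 is below the $352,600 cutoff, so the full $375 applies.
Total: $3,519 + $660 + $375 = $4,554.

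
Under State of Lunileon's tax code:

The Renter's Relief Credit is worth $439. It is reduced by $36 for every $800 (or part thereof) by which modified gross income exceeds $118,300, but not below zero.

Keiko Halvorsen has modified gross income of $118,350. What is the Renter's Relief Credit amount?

Renter's Relief Credit: income exceeds $118,300 by $50, which is 1 full-or-partial $800 increment; reduction = 1 × $36 = $36, leaving $403.

$403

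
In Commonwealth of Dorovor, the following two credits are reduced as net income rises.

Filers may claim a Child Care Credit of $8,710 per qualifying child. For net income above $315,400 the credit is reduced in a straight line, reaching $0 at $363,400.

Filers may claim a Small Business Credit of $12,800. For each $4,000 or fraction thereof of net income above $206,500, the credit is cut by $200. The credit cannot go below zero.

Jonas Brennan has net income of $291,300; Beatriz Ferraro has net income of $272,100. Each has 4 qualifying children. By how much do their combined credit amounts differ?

Jonas ($291,300): Child Care Credit: base = 4 × $8,710 = $34,840. $291,300 is at or below the $315,400 threshold, so the full $34,840 applies. Small Business Credit: income exceeds $206,500 by $84,800, which is 22 full-or-partial $4,000 increments; reduction = 22 × $200 = $4,400, leaving $8,400. total $34,840 + $8,400 = $43,240
Beatriz ($272,100): Child Care Credit: base = 4 × $8,710 = $34,840. $272,100 is at or below the $315,400 threshold, so the full $34,840 applies. Small Business Credit: income exceeds $206,500 by $65,600, which is 17 full-or-partial $4,000 increments; reduction = 17 × $200 = $3,400, leaving $9,400. total $34,840 + $9,400 = $44,240
Difference: |$43,240 − $44,240| = $1,000.

$1,000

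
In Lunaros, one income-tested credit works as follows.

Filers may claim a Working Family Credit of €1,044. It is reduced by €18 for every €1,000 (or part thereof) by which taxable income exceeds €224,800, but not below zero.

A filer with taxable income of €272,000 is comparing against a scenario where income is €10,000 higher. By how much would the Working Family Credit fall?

€180

At €272,000 — income exceeds €224,800 by €47,200, which is 48 full-or-partial €1,000 increments; reduction = 48 × €18 = €864, leaving €180.
At €282,000 — income exceeds €224,800 by €57,200 → 58 increments × €18 = €1,044 ≥ base, so the credit is €0.
Lost: €180 − €0 = €180.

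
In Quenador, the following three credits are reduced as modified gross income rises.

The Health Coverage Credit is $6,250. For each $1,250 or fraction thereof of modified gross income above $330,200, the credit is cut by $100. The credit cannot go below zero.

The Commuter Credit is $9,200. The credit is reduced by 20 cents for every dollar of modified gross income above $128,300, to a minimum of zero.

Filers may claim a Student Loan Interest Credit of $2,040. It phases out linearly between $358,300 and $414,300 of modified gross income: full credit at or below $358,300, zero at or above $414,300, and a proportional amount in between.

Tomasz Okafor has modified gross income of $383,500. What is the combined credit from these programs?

$3,072

Health Coverage Credit: income exceeds $330,200 by $53,300, which is 43 full-or-partial $1,250 increments; reduction = 43 × $100 = $4,300, leaving $1,950.
Commuter Credit: 20% of the $255,200 excess over $128,300 is $51,040 ≥ base, so the credit is $0.
Student Loan Interest Credit: $383,500 is $25,200 into a $56,000 phase-out range, leaving 30,800/56,000 of the credit: $2,040 × 30,800/56,000 = $1,122.
Total: $1,950 + $0 + $1,122 = $3,072.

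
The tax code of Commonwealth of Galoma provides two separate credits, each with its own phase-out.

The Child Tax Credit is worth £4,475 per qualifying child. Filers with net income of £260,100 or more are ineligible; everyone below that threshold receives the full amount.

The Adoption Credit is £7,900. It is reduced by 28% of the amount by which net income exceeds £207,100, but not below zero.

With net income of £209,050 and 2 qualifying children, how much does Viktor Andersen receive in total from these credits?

£16,304

Child Tax Credit: base = 2 × £4,475 = £8,950. £209,050 is below the £260,100 cutoff, so the full £8,950 applies.
Adoption Credit: 28% of the £1,950 excess over £207,100 is £546; credit = £7,900 − £546 = £7,354.
Total: £8,950 + £7,354 = £16,304.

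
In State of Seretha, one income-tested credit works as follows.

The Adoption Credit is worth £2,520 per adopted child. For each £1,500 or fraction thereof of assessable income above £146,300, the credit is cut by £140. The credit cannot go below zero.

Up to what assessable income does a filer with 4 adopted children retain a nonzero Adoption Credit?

£252,800

Full credit = 4 × £2,520 = £10,080.
After 71 increments the reduction is 71 × £140 = £9,940, leaving £140; one more increment wipes it out. Increment 71 ends at excess 71 × £1,500 = £106,500, so the highest qualifying income is £146,300 + £106,500 = £252,800.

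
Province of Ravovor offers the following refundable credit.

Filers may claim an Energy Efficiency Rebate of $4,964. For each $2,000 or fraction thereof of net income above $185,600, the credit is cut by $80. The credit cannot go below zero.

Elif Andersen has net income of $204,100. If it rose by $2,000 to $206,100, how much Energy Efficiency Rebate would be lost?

$80

At $204,100 — income exceeds $185,600 by $18,500, which is 10 full-or-partial $2,000 increments; reduction = 10 × $80 = $800, leaving $4,164.
At $206,100 — income exceeds $185,600 by $20,500, which is 11 full-or-partial $2,000 increments; reduction = 11 × $80 = $880, leaving $4,084.
Lost: $4,164 − $4,084 = $80.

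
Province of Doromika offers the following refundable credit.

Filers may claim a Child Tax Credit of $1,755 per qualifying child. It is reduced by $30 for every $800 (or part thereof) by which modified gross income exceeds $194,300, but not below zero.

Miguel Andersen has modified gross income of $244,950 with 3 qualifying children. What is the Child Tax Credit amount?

$3,345

Child Tax Credit: base = 3 × $1,755 = $5,265. income exceeds $194,300 by $50,650, which is 64 full-or-partial $800 increments; reduction = 64 × $30 = $1,920, leaving $3,345.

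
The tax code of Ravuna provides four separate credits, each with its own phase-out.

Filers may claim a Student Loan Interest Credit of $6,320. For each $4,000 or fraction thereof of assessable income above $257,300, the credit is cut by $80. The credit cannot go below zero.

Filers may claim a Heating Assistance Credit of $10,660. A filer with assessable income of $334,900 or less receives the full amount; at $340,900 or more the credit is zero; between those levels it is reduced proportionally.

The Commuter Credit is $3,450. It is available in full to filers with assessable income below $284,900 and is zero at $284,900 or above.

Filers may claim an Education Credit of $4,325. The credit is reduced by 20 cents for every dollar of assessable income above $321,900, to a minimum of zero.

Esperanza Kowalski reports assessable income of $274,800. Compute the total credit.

$24,355

Student Loan Interest Credit: income exceeds $257,300 by $17,500, which is 5 full-or-partial $4,000 increments; reduction = 5 × $80 = $400, leaving $5,920.
Heating Assistance Credit: $274,800 is at or below the $334,900 threshold, so the full $10,660 applies.
Commuter Credit: $274,800 is below the $284,900 cutoff, so the full $3,450 applies.
Education Credit: $274,800 is at or below the $321,900 threshold, so the full $4,325 applies.
Total: $5,920 + $10,660 + $3,450 + $4,325 = $24,355.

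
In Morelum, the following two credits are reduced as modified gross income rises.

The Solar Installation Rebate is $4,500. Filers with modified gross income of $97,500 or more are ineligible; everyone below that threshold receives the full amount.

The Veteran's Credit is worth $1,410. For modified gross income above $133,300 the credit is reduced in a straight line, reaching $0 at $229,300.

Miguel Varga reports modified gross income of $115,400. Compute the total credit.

$1,410

Solar Installation Rebate: $115,400 meets or exceeds the $97,500 cutoff, so the credit is $0.
Veteran's Credit: $115,400 is at or below the $133,300 threshold, so the full $1,410 applies.
Total: $0 + $1,410 = $1,410.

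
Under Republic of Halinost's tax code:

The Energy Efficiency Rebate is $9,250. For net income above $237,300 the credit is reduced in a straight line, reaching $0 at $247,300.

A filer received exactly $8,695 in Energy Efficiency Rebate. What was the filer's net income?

$8,695 is 8,695/9,250 of the full $9,250, so 555/9,250 of the $10,000 range has been used: income = $237,300 + $10,000 × 555/9,250 = $237,900.

$237,900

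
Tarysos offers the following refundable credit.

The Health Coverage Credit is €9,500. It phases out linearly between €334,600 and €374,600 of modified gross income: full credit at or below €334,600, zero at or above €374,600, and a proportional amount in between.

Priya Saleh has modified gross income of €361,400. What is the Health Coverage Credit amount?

€3,135

Health Coverage Credit: €361,400 is €26,800 into a €40,000 phase-out range, leaving 13,200/40,000 of the credit: €9,500 × 13,200/40,000 = €3,135.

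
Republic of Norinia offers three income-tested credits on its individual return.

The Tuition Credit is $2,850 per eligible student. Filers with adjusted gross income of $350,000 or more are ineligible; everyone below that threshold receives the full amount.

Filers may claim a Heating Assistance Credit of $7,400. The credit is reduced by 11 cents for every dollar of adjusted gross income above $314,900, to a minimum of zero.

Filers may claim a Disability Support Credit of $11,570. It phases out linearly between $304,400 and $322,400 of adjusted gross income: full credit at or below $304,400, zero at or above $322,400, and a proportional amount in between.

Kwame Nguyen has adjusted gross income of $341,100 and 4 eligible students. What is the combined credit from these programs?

$15,918

Tuition Credit: base = 4 × $2,850 = $11,400. $341,100 is below the $350,000 cutoff, so the full $11,400 applies.
Heating Assistance Credit: 11% of the $26,200 excess over $314,900 is $2,882; credit = $7,400 − $2,882 = $4,518.
Disability Support Credit: $341,100 is at or above $322,400, so the credit is $0.
Total: $11,400 + $4,518 + $0 = $15,918.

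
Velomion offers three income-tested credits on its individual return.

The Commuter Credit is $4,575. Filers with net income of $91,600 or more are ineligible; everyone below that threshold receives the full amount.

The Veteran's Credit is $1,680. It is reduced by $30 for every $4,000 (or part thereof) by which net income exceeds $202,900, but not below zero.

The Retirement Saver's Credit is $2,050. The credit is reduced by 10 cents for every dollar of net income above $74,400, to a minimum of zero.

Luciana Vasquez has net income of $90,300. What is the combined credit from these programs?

$6,715

Commuter Credit: $90,300 is below the $91,600 cutoff, so the full $4,575 applies.
Veteran's Credit: $90,300 is at or below the $202,900 threshold, so the full $1,680 applies.
Retirement Saver's Credit: 10% of the $15,900 excess over $74,400 is $1,590; credit = $2,050 − $1,590 = $460.
Total: $4,575 + $1,680 + $460 = $6,715.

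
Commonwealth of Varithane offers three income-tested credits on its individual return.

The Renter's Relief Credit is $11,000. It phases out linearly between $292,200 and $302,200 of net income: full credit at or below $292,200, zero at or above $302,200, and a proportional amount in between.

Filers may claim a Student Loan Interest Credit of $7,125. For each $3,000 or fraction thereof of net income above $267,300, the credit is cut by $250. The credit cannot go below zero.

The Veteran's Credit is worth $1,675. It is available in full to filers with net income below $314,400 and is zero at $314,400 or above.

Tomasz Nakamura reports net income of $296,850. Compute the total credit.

$12,185

Renter's Relief Credit: $296,850 is $4,650 into a $10,000 phase-out range, leaving 5,350/10,000 of the credit: $11,000 × 5,350/10,000 = $5,885.
Student Loan Interest Credit: income exceeds $267,300 by $29,550, which is 10 full-or-partial $3,000 increments; reduction = 10 × $250 = $2,500, leaving $4,625.
Veteran's Credit: $296,850 is below the $314,400 cutoff, so the full $1,675 applies.
Total: $5,885 + $4,625 + $1,675 = $12,185.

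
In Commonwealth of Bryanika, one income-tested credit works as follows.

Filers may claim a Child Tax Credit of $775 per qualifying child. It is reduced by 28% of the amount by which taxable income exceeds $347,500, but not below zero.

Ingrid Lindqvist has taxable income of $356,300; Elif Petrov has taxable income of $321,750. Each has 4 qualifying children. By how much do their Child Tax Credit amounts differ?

Ingrid ($356,300): Child Tax Credit: base = 4 × $775 = $3,100. 28% of the $8,800 excess over $347,500 is $2,464; credit = $3,100 − $2,464 = $636.
Elif ($321,750): Child Tax Credit: base = 4 × $775 = $3,100. $321,750 is at or below the $347,500 threshold, so the full $3,100 applies.
Difference: |$636 − $3,100| = $2,464.

$2,464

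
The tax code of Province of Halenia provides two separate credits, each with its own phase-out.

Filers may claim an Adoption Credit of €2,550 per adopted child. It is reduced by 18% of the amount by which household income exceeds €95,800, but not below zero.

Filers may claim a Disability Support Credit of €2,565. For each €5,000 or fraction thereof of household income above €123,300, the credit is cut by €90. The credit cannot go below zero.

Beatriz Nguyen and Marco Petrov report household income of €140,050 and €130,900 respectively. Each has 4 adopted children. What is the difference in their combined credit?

€1,827

Beatriz (€140,050): Adoption Credit: base = 4 × €2,550 = €10,200. 18% of the €44,250 excess over €95,800 is €7,965; credit = €10,200 − €7,965 = €2,235. Disability Support Credit: income exceeds €123,300 by €16,750, which is 4 full-or-partial €5,000 increments; reduction = 4 × €90 = €360, leaving €2,205. total €2,235 + €2,205 = €4,440
Marco (€130,900): Adoption Credit: base = 4 × €2,550 = €10,200. 18% of the €35,100 excess over €95,800 is €6,318; credit = €10,200 − €6,318 = €3,882. Disability Support Credit: income exceeds €123,300 by €7,600, which is 2 full-or-partial €5,000 increments; reduction = 2 × €90 = €180, leaving €2,385. total €3,882 + €2,385 = €6,267
Difference: |€4,440 − €6,267| = €1,827.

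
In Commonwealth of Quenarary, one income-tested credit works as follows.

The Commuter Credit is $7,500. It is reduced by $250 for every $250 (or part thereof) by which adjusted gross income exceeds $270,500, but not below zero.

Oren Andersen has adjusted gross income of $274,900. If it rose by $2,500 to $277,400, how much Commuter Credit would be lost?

At $274,900 — income exceeds $270,500 by $4,400, which is 18 full-or-partial $250 increments; reduction = 18 × $250 = $4,500, leaving $3,000.
At $277,400 — income exceeds $270,500 by $6,900, which is 28 full-or-partial $250 increments; reduction = 28 × $250 = $7,000, leaving $500.
Lost: $3,000 − $500 = $2,500.

$2,500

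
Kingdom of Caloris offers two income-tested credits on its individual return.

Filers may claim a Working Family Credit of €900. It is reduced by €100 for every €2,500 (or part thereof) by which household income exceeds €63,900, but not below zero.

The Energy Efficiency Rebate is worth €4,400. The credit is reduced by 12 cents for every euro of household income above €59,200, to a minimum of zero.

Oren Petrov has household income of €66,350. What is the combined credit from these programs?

€4,342

Working Family Credit: income exceeds €63,900 by €2,450, which is 1 full-or-partial €2,500 increment; reduction = 1 × €100 = €100, leaving €800.
Energy Efficiency Rebate: 12% of the €7,150 excess over €59,200 is €858; credit = €4,400 − €858 = €3,542.
Total: €800 + €3,542 = €4,342.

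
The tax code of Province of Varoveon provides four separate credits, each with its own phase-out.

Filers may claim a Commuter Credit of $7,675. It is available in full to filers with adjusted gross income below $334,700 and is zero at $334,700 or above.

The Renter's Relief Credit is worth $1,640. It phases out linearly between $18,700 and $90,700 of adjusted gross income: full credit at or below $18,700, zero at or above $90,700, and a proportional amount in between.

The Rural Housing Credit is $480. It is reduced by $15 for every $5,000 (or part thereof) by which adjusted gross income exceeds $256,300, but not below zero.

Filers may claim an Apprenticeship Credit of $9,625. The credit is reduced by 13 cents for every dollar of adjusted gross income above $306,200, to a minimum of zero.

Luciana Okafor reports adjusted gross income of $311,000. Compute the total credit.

Commuter Credit: $311,000 is below the $334,700 cutoff, so the full $7,675 applies.
Renter's Relief Credit: $311,000 is at or above $90,700, so the credit is $0.
Rural Housing Credit: income exceeds $256,300 by $54,700, which is 11 full-or-partial $5,000 increments; reduction = 11 × $15 = $165, leaving $315.
Apprenticeship Credit: 13% of the $4,800 excess over $306,200 is $624; credit = $9,625 − $624 = $9,001.
Total: $7,675 + $0 + $315 + $9,001 = $16,991.

$16,991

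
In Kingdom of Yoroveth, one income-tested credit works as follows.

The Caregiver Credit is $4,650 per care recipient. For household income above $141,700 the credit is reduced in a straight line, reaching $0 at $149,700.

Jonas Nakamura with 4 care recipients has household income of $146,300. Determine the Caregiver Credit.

Caregiver Credit: base = 4 × $4,650 = $18,600. $146,300 is $4,600 into a $8,000 phase-out range, leaving 3,400/8,000 of the credit: $18,600 × 3,400/8,000 = $7,905.

$7,905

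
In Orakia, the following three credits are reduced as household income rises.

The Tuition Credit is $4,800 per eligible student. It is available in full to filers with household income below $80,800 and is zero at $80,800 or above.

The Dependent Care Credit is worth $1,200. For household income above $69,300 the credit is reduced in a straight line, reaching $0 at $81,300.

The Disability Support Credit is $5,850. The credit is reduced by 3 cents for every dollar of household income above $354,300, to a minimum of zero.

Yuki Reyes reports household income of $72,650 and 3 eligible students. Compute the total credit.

Tuition Credit: base = 3 × $4,800 = $14,400. $72,650 is below the $80,800 cutoff, so the full $14,400 applies.
Dependent Care Credit: $72,650 is $3,350 into a $12,000 phase-out range, leaving 8,650/12,000 of the credit: $1,200 × 8,650/12,000 = $865.
Disability Support Credit: $72,650 is at or below the $354,300 threshold, so the full $5,850 applies.
Total: $14,400 + $865 + $5,850 = $21,115.

$21,115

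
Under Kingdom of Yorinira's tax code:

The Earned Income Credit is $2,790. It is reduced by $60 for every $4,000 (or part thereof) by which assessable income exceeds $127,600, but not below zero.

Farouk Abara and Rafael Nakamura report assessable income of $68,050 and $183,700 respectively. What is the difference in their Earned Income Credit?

Farouk ($68,050): Earned Income Credit: $68,050 is at or below the $127,600 threshold, so the full $2,790 applies.
Rafael ($183,700): Earned Income Credit: income exceeds $127,600 by $56,100, which is 15 full-or-partial $4,000 increments; reduction = 15 × $60 = $900, leaving $1,890.
Difference: |$2,790 − $1,890| = $900.

$900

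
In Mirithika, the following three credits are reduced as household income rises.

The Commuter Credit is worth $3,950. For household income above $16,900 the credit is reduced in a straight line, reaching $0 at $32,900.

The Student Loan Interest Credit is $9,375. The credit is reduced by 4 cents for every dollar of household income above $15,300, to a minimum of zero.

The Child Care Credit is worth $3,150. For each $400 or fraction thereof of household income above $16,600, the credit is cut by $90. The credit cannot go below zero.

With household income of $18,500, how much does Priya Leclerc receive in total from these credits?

Commuter Credit: $18,500 is $1,600 into a $16,000 phase-out range, leaving 14,400/16,000 of the credit: $3,950 × 14,400/16,000 = $3,555.
Student Loan Interest Credit: 4% of the $3,200 excess over $15,300 is $128; credit = $9,375 − $128 = $9,247.
Child Care Credit: income exceeds $16,600 by $1,900, which is 5 full-or-partial $400 increments; reduction = 5 × $90 = $450, leaving $2,700.
Total: $3,555 + $9,247 + $2,700 = $15,502.

$15,502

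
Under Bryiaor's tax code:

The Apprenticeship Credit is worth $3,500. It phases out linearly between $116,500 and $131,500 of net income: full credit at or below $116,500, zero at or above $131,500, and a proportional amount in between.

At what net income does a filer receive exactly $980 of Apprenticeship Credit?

$980 is 980/3,500 of the full $3,500, so 2,520/3,500 of the $15,000 range has been used: income = $116,500 + $15,000 × 2,520/3,500 = $127,300.

$127,300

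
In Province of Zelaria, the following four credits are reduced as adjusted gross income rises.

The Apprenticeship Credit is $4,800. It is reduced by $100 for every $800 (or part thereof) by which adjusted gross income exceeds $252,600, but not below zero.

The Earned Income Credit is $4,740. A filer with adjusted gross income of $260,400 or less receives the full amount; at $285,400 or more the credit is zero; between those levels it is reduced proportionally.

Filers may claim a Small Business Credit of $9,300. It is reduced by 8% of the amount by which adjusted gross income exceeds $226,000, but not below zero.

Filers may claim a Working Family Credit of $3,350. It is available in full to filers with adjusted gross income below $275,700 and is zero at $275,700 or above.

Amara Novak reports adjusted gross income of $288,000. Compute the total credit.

$4,640

Apprenticeship Credit: income exceeds $252,600 by $35,400, which is 45 full-or-partial $800 increments; reduction = 45 × $100 = $4,500, leaving $300.
Earned Income Credit: $288,000 is at or above $285,400, so the credit is $0.
Small Business Credit: 8% of the $62,000 excess over $226,000 is $4,960; credit = $9,300 − $4,960 = $4,340.
Working Family Credit: $288,000 meets or exceeds the $275,700 cutoff, so the credit is $0.
Total: $300 + $0 + $4,340 + $0 = $4,640.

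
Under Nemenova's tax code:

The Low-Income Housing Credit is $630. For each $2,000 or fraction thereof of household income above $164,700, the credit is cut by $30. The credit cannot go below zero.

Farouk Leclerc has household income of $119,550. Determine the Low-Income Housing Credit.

Low-Income Housing Credit: $119,550 is at or below the $164,700 threshold, so the full $630 applies.

$630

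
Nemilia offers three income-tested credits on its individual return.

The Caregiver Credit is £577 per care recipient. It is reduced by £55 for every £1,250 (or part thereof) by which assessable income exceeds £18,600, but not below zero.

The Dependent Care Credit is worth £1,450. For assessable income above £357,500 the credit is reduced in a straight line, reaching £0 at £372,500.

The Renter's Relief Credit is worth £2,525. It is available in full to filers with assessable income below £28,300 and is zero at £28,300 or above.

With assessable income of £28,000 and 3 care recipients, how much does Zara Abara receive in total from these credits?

Caregiver Credit: base = 3 × £577 = £1,731. income exceeds £18,600 by £9,400, which is 8 full-or-partial £1,250 increments; reduction = 8 × £55 = £440, leaving £1,291.
Dependent Care Credit: £28,000 is at or below the £357,500 threshold, so the full £1,450 applies.
Renter's Relief Credit: £28,000 is below the £28,300 cutoff, so the full £2,525 applies.
Total: £1,291 + £1,450 + £2,525 = £5,266.

£5,266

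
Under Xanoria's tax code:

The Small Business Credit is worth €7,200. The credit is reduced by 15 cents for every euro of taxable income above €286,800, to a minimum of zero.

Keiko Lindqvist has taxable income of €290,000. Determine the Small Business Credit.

Small Business Credit: 15% of the €3,200 excess over €286,800 is €480; credit = €7,200 − €480 = €6,720.

€6,720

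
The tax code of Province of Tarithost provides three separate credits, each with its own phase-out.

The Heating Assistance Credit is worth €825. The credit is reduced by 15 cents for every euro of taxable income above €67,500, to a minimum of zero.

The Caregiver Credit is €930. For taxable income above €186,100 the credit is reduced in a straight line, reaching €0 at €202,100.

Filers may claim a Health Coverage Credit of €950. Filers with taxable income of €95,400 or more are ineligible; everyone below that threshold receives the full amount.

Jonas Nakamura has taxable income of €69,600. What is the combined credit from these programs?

Heating Assistance Credit: 15% of the €2,100 excess over €67,500 is €315; credit = €825 − €315 = €510.
Caregiver Credit: €69,600 is at or below the €186,100 threshold, so the full €930 applies.
Health Coverage Credit: €69,600 is below the €95,400 cutoff, so the full €950 applies.
Total: €510 + €930 + €950 = €2,390.

€2,390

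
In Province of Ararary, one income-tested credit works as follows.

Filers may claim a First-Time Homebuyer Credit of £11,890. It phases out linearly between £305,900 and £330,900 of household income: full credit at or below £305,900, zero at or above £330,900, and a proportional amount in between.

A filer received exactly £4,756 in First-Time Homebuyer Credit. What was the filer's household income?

£4,756 is 4,756/11,890 of the full £11,890, so 7,134/11,890 of the £25,000 range has been used: income = £305,900 + £25,000 × 7,134/11,890 = £320,900.

£320,900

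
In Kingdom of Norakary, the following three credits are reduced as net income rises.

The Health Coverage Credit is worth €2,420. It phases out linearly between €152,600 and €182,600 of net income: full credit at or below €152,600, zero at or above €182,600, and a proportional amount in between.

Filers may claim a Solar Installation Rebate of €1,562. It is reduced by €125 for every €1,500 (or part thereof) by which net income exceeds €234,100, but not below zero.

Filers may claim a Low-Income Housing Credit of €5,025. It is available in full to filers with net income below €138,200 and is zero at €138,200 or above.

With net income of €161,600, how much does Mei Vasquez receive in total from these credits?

Health Coverage Credit: €161,600 is €9,000 into a €30,000 phase-out range, leaving 21,000/30,000 of the credit: €2,420 × 21,000/30,000 = €1,694.
Solar Installation Rebate: €161,600 is at or below the €234,100 threshold, so the full €1,562 applies.
Low-Income Housing Credit: €161,600 meets or exceeds the €138,200 cutoff, so the credit is €0.
Total: €1,694 + €1,562 + €0 = €3,256.

€3,256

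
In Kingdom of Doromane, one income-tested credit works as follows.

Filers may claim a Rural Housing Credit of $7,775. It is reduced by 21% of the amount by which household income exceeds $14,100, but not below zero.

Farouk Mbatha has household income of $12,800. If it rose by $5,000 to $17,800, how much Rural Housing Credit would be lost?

At $12,800 — $12,800 is at or below the $14,100 threshold, so the full $7,775 applies.
At $17,800 — 21% of the $3,700 excess over $14,100 is $777; credit = $7,775 − $777 = $6,998.
Lost: $7,775 − $6,998 = $777.

$777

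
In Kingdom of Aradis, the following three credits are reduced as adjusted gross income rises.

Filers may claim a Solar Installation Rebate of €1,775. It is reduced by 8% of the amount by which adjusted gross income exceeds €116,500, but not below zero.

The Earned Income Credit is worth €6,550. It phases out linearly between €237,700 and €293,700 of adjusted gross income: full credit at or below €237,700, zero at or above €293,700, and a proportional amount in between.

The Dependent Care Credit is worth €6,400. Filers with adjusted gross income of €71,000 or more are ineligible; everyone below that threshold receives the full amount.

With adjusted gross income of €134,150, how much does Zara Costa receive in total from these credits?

Solar Installation Rebate: 8% of the €17,650 excess over €116,500 is €1,412; credit = €1,775 − €1,412 = €363.
Earned Income Credit: €134,150 is at or below the €237,700 threshold, so the full €6,550 applies.
Dependent Care Credit: €134,150 meets or exceeds the €71,000 cutoff, so the credit is €0.
Total: €363 + €6,550 + €0 = €6,913.

€6,913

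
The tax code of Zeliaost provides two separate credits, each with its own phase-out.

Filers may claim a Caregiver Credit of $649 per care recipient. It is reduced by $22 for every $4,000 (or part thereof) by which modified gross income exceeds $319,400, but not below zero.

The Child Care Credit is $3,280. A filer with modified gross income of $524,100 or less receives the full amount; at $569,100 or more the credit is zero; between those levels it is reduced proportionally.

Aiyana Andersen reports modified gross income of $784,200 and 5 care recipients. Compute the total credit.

Caregiver Credit: base = 5 × $649 = $3,245. income exceeds $319,400 by $464,800, which is 117 full-or-partial $4,000 increments; reduction = 117 × $22 = $2,574, leaving $671.
Child Care Credit: $784,200 is at or above $569,100, so the credit is $0.
Total: $671 + $0 = $671.

$671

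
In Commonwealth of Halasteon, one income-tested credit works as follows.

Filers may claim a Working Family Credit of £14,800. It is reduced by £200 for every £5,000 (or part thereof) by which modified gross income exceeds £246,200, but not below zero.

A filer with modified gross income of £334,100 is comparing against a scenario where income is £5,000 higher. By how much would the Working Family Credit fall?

£200

At £334,100 — income exceeds £246,200 by £87,900, which is 18 full-or-partial £5,000 increments; reduction = 18 × £200 = £3,600, leaving £11,200.
At £339,100 — income exceeds £246,200 by £92,900, which is 19 full-or-partial £5,000 increments; reduction = 19 × £200 = £3,800, leaving £11,000.
Lost: £11,200 − £11,000 = £200.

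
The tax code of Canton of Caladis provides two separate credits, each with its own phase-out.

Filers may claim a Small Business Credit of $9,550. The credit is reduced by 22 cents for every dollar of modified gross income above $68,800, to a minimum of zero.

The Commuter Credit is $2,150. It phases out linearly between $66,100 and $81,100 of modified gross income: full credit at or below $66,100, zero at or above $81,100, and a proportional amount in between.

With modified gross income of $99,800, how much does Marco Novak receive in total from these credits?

Small Business Credit: 22% of the $31,000 excess over $68,800 is $6,820; credit = $9,550 − $6,820 = $2,730.
Commuter Credit: $99,800 is at or above $81,100, so the credit is $0.
Total: $2,730 + $0 = $2,730.

$2,730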